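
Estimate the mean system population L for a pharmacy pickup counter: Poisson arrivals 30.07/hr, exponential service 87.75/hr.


ρ = λ/μ = 30.07/87.75 = 0.3427
L = ρ/(1−ρ) = 0.3427/(1 − 0.3427) = 0.3427/0.6573 = 0.5213

Final: 0.5213


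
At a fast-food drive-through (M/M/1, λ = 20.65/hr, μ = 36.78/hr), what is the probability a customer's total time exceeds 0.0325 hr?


W ~ Exponential(μ−λ) for M/M/1.
μ − λ = 36.78 − 20.65 = 16.1300
P(W > t) = e^{−(μ−λ)t} = e^{−0.5242} = 0.592014

Final: 0.592014


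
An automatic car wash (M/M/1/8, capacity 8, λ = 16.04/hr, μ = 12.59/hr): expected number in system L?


ρ = 16.04/12.59 = 1.2740
L = ρ[1 − (K+1)ρ^K + Kρ^(K+1)] / [(1−ρ)(1−ρ^(K+1))]
Numerator: 1.2740·(1 − 9·6.941112 + 8·8.843165) = 11.816990
Denominator: (-0.2740)·(-7.843165) = 2.149239
L = 11.816990/2.149239 = 5.4982

Final: 5.4982


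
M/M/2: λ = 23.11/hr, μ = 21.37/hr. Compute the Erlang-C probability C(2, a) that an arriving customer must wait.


a = λ/μ = 1.0814; ρ = a/2 = 0.5407
P₀ = 0.298102 (from M/M/c formula)
C(c,a) = [a^c/(c!(1−ρ))]·P₀ = [1.16947/(2·0.4593)]·0.298102
= 1.27314·0.298102 = 0.379524

Final: 0.379524


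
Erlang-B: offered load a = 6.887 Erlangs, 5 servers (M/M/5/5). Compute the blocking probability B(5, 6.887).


B(c,a) = (a^c/c!) / Σ_{k=0}^{c} a^k/k!
a^5/5! = 129.112761
Σ terms (k=0..5): 1.00000 + 6.88700 + 23.71538 + 54.44262 + 93.73658 + 129.11276 = 308.894340
B = 129.112761/308.894340 = 0.417984

Final: 0.417984


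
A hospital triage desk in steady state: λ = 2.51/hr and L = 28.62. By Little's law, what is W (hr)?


W = L/λ = 28.62/2.51 = 11.4024 hr

Final: 11.4024 hr


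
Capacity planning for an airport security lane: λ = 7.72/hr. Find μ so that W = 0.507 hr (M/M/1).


W = 1/(μ−λ) ⇒ μ − λ = 1/W = 1/0.507 = 1.9724
μ = λ + 1/W = 7.72 + 1.9724 = 9.6924 per hr

Final: 9.6924 /hr


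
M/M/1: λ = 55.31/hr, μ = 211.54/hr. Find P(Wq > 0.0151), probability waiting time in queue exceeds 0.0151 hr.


ρ = 55.31/211.54 = 0.2615
P(Wq > t) = ρ·e^{−(μ−λ)t} = 0.2615·e^{−2.3591}
= 0.2615·0.094508 = 0.024710

Final: 0.024710


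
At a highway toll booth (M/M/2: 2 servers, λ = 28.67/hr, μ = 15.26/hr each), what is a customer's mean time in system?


a = 1.8788; ρ = 0.9394; P₀ = 0.031255
Lq = P₀·a^c·ρ/(c!(1−ρ)²) = 14.10290
Wq = Lq/λ = 14.10290/28.67 = 0.49190 hr
W = Wq + 1/μ = 0.49190 + 0.06553 = 0.55744 hr

Final: 0.55744 hr


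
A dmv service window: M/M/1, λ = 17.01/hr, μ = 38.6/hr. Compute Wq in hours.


ρ = 17.01/38.6 = 0.4407
Wq = ρ/(μ−λ) = 0.4407/(38.6 − 17.01) = 0.4407/21.59 = 0.02041 hr

Final: 0.02041 hr


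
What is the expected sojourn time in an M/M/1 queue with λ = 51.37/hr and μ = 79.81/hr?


W = 1/(μ−λ) = 1/(79.81 − 51.37) = 1/28.44 = 0.03516 hr

Final: 0.03516 hr


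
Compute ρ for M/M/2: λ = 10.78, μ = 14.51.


ρ = λ/(cμ) = 10.78/(2·14.51) = 10.78/29.02 = 0.3715

Final: 0.3715


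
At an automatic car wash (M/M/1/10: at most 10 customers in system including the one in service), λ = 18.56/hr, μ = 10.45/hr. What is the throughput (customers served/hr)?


ρ = 1.7761; P_K = (1−ρ)ρ^10/(1−ρ^11) = 0.437750
λ_eff = λ(1 − P_K) = 18.56·(1 − 0.437750) = 18.56·0.562250 = 10.4354 /hr

Final: 10.4354 /hr


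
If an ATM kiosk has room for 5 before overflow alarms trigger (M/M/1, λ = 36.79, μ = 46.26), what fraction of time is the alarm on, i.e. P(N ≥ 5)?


ρ = 36.79/46.26 = 0.7953
P(N ≥ n) = ρ^n = 0.7953^5 = 0.318142

Final: 0.318142


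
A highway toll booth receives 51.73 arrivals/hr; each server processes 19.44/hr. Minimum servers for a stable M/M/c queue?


Stability requires cμ > λ ⇔ c > λ/μ.
λ/μ = 51.73/19.44 = 2.6610
Minimum integer c = ⌊2.6610⌋ + 1 = 3
Check: 3·19.44 = 58.32 > 51.73, while 2·19.44 = 38.88 ≤ 51.73

Final: 3 servers


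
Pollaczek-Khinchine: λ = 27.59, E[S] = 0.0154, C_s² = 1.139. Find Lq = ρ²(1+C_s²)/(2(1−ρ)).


ρ = λ·E[S] = 27.59·0.0154 = 0.4249
Lq = ρ²(1+C_s²)/(2(1−ρ)) = 0.1805·(1+1.139)/(2·0.5751)
= 0.1805·2.1390/1.1502 = 0.33572

Final: 0.33572


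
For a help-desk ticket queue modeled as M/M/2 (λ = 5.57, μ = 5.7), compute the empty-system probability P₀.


a = λ/μ = 5.57/5.7 = 0.9772; ρ = a/c = 0.4886
Σ_{k=0}^{1} a^k/k! (terms k=0..1) = 1.00000 + 0.97719 = 1.97719
Tail: a^2/(2!(1−ρ)) = 0.95491/(2·0.5114) = 0.93361
P₀ = 1/(1.97719 + 0.93361) = 1/2.91081 = 0.343547

Final: 0.343547


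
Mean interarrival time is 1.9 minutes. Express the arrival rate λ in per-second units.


λ = 1/(interarrival time) in consistent units.
1 second = 0.0166667 min, so λ = 0.0166667/1.9 = 0.008772 per second

Final: 0.008772 /sec


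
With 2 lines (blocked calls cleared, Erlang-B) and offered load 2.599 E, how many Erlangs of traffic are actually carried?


B(2,2.599) = 0.484118 (Erlang-B)
Carried load = a(1 − B) = 2.599·(1 − 0.484118) = 2.599·0.515882 = 1.3408 E

Final: 1.3408 Erlangs


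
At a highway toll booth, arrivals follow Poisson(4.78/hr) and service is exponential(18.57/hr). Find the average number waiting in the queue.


ρ = 4.78/18.57 = 0.2574
Lq = ρ²/(1−ρ) = 0.06626/0.7426 = 0.08922

Final: 0.08922


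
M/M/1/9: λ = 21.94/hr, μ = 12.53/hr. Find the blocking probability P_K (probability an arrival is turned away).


ρ = λ/μ = 21.94/12.53 = 1.7510
P_K = (1−ρ)ρ^K/(1−ρ^(K+1)) = (-0.7510·154.728377)/(1 − 270.929018)
= -116.200641/-269.929018 = 0.430486

Final: 0.430486


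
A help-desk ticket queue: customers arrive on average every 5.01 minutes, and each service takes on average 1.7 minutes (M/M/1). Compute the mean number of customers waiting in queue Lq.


λ = 60/5.01 = 11.9760 /hr
μ = 60/1.7 = 35.2941 /hr
ρ = λ/μ = 11.9760/35.2941 = 0.3393
Lq = ρ²/(1−ρ) = 0.1151/0.6607 = 0.1743

Final: 0.1743


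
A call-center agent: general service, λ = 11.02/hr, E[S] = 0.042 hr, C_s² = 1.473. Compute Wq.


ρ = λ·E[S] = 11.02·0.042 = 0.4628
E[S²] = E[S]²(1+C_s²) = 0.042²·(1+1.473) = 0.004362
Wq = λ·E[S²]/(2(1−ρ)) = 11.02·0.004362/(2·0.5372) = 0.04475 hr

Final: 0.04475 hr


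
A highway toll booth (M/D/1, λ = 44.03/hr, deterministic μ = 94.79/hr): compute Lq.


ρ = 44.03/94.79 = 0.4645
M/D/1: Lq = ρ²/(2(1−ρ)) = 0.2158/(2·0.5355) = 0.20146

Final: 0.20146


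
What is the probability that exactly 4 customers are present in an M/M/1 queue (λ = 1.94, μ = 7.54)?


ρ = 1.94/7.54 = 0.2573
P_n = (1−ρ)·ρ^n = (1 − 0.2573)·0.2573^4 = 0.7427·0.004382 = 0.003255

Final: 0.003255


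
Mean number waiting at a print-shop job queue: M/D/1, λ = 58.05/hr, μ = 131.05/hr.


ρ = 58.05/131.05 = 0.4430
M/D/1: Lq = ρ²/(2(1−ρ)) = 0.1962/(2·0.5570) = 0.17612

Final: 0.17612


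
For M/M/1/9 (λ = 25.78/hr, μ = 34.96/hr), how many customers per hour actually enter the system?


ρ = 0.7374; P_K = (1−ρ)ρ^9/(1−ρ^10) = 0.017776
λ_eff = λ(1 − P_K) = 25.78·(1 − 0.017776) = 25.78·0.982224 = 25.3217 /hr

Final: 25.3217 /hr


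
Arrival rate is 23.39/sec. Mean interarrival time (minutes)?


Mean interarrival time = 1/λ = 1/23.39 second = 0.04275 second
In minutes: 0.04275 × 0.0166667 = 0.0007126 min

Final: 0.0007126 min


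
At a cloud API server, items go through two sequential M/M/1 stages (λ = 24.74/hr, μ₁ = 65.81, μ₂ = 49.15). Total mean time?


Each node sees arrival rate λ = 24.74/hr (tandem ⇒ throughput preserved).
W₁ = 1/(μ₁−λ) = 1/(65.81−24.74) = 0.02435 hr
W₂ = 1/(μ₂−λ) = 1/(49.15−24.74) = 0.04097 hr
W_total = W₁ + W₂ = 0.02435 + 0.04097 = 0.06532 hr

Final: 0.06532 hr


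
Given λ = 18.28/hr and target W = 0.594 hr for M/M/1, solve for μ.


W = 1/(μ−λ) ⇒ μ − λ = 1/W = 1/0.594 = 1.6835
μ = λ + 1/W = 18.28 + 1.6835 = 19.9635 per hr

Final: 19.9635 /hr


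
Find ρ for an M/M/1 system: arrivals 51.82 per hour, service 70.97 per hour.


ρ = λ/μ = 51.82/70.97 = 0.7302

Final: 0.7302


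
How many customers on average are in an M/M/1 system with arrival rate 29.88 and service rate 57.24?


ρ = λ/μ = 29.88/57.24 = 0.5220
L = ρ/(1−ρ) = 0.5220/(1 − 0.5220) = 0.5220/0.4780 = 1.0921

Final: 1.0921


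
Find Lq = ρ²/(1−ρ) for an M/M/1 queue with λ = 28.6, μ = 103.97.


ρ = 28.6/103.97 = 0.2751
Lq = ρ²/(1−ρ) = 0.07567/0.7249 = 0.1044

Final: 0.1044


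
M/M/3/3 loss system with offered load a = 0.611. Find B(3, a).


B(c,a) = (a^c/c!) / Σ_{k=0}^{c} a^k/k!
a^3/3! = 0.038017
Σ terms (k=0..3): 1.00000 + 0.61100 + 0.18666 + 0.03802 = 1.835677
B = 0.038017/1.835677 = 0.020710

Final: 0.020710


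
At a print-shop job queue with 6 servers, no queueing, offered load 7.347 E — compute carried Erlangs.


B(6,7.347) = 0.352511 (Erlang-B)
Carried load = a(1 − B) = 7.347·(1 − 0.352511) = 7.347·0.647489 = 4.7571 E

Final: 4.7571 Erlangs


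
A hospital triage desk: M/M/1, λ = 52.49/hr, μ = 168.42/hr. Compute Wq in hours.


ρ = 52.49/168.42 = 0.3117
Wq = ρ/(μ−λ) = 0.3117/(168.42 − 52.49) = 0.3117/115.93 = 0.002688 hr

Final: 0.002688 hr


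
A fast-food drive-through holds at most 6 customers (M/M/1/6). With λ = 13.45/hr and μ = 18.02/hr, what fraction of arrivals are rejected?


ρ = λ/μ = 13.45/18.02 = 0.7464
P_K = (1−ρ)ρ^K/(1−ρ^(K+1)) = (0.2536·0.172904)/(1 − 0.129054)
= 0.043850/0.870946 = 0.050347

Final: 0.050347


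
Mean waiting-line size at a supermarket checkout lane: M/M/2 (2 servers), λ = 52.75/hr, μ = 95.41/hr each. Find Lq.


a = λ/μ = 0.5529; ρ = a/2 = 0.2764
P₀ = 0.566860
Lq = P₀·a^c·ρ / (c!·(1−ρ)²) = 0.566860·0.30567·0.2764/(2·0.52354)
= 0.04575

Final: 0.04575


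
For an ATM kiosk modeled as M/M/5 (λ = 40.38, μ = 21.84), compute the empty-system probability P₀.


a = λ/μ = 40.38/21.84 = 1.8489; ρ = a/c = 0.3698
Σ_{k=0}^{4} a^k/k! (terms k=0..4) = 1.00000 + 1.84890 + 1.70922 + 1.05339 + 0.48690 = 6.09841
Tail: a^5/(5!(1−ρ)) = 21.60570/(120·0.6302) = 0.28569
P₀ = 1/(6.09841 + 0.28569) = 1/6.38410 = 0.156639

Final: 0.156639


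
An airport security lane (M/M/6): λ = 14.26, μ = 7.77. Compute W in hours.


a = 1.8353; ρ = 0.3059; P₀ = 0.159432
Lq = P₀·a^c·ρ/(c!(1−ρ)²) = 0.005372
Wq = Lq/λ = 0.005372/14.26 = 0.0003767 hr
W = Wq + 1/μ = 0.0003767 + 0.12870 = 0.12908 hr

Final: 0.12908 hr


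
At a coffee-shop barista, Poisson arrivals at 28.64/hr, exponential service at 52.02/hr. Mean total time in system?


W = 1/(μ−λ) = 1/(52.02 − 28.64) = 1/23.38 = 0.04277 hr

Final: 0.04277 hr


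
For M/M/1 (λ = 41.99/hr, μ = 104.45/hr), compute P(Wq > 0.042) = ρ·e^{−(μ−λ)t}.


ρ = 41.99/104.45 = 0.4020
P(Wq > t) = ρ·e^{−(μ−λ)t} = 0.4020·e^{−2.6233}
= 0.4020·0.072562 = 0.029171

Final: 0.029171


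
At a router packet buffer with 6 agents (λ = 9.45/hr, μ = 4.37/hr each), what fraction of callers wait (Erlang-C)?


a = λ/μ = 2.1625; ρ = a/6 = 0.3604
P₀ = 0.114767 (from M/M/c formula)
C(c,a) = [a^c/(c!(1−ρ))]·P₀ = [102.25916/(720·0.6396)]·0.114767
= 0.22206·0.114767 = 0.025485

Final: 0.025485


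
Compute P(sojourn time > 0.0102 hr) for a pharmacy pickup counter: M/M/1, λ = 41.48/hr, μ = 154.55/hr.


W ~ Exponential(μ−λ) for M/M/1.
μ − λ = 154.55 − 41.48 = 113.0700
P(W > t) = e^{−(μ−λ)t} = e^{−1.1533} = 0.315589

Final: 0.315589


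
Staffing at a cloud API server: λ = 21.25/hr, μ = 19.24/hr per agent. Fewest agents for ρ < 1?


Stability requires cμ > λ ⇔ c > λ/μ.
λ/μ = 21.25/19.24 = 1.1045
Minimum integer c = ⌊1.1045⌋ + 1 = 2
Check: 2·19.24 = 38.48 > 21.25, while 1·19.24 = 19.24 ≤ 21.25

Final: 2 servers


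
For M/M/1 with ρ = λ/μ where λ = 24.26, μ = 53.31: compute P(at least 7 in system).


ρ = 24.26/53.31 = 0.4551
P(N ≥ n) = ρ^n = 0.4551^7 = 0.004042

Final: 0.004042


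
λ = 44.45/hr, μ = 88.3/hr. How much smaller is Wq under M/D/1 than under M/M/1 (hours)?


ρ = 44.45/88.3 = 0.5034
Wq(M/M/1) = ρ/(μ−λ) = 0.5034/43.85 = 0.01148 hr
Wq(M/D/1) = ρ/(2(μ−λ)) = 0.005740 hr
Savings = 0.01148 − 0.005740 = 0.005740 hr

Final: 0.005740 hr


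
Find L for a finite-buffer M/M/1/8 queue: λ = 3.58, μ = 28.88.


ρ = 3.58/28.88 = 0.1240
L = ρ[1 − (K+1)ρ^K + Kρ^(K+1)] / [(1−ρ)(1−ρ^(K+1))]
Numerator: 0.1240·(1 − 9·0.00000005576 + 8·0.000000006912) = 0.123961
Denominator: (0.8760)·(1.000000) = 0.876039
L = 0.123961/0.876039 = 0.1415

Final: 0.1415


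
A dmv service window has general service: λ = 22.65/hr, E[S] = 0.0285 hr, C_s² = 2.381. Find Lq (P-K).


ρ = λ·E[S] = 22.65·0.0285 = 0.6455
Lq = ρ²(1+C_s²)/(2(1−ρ)) = 0.4167·(1+2.381)/(2·0.3545)
= 0.4167·3.3810/0.7089 = 1.98726

Final: 1.98726


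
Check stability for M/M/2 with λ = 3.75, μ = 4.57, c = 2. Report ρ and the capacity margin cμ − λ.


Total capacity cμ = 2·4.57 = 9.14/hr
ρ = λ/(cμ) = 3.75/9.14 = 0.4103
Stable ⇔ ρ < 1: YES
Spare capacity = cμ − λ = 9.14 − 3.75 = 5.39/hr

Final: ρ = 0.4103; stable; margin = 5.39/hr


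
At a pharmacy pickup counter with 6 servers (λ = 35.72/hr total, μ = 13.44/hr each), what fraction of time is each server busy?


ρ = λ/(cμ) = 35.72/(6·13.44) = 35.72/80.64 = 0.4430

Final: 0.4430


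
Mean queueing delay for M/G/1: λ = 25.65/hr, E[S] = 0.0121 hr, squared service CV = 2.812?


ρ = λ·E[S] = 25.65·0.0121 = 0.3104
E[S²] = E[S]²(1+C_s²) = 0.0121²·(1+2.812) = 0.0005581
Wq = λ·E[S²]/(2(1−ρ)) = 25.65·0.0005581/(2·0.6896) = 0.01038 hr

Final: 0.01038 hr


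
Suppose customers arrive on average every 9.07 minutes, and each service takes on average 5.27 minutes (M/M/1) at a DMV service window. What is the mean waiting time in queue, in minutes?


λ = 60/9.07 = 6.6152 /hr
μ = 60/5.27 = 11.3852 /hr
ρ = λ/μ = 6.6152/11.3852 = 0.5810
Wq = ρ/(μ−λ) = 0.5810/(11.3852−6.6152) = 0.12181 hr
In minutes: 0.12181·60 = 7.309 min

Final: 7.309 min


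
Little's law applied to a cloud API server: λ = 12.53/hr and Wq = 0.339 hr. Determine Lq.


Lq = λWq = 12.53·0.339 = 4.2477

Final: 4.2477


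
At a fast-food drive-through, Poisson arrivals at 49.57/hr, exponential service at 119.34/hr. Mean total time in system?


W = 1/(μ−λ) = 1/(119.34 − 49.57) = 1/69.77 = 0.01433 hr

Final: 0.01433 hr


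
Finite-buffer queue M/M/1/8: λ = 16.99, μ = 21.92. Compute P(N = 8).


ρ = λ/μ = 16.99/21.92 = 0.7751
P_K = (1−ρ)ρ^K/(1−ρ^(K+1)) = (0.2249·0.130263)/(1 − 0.100966)
= 0.029297/0.899034 = 0.032588

Final: 0.032588


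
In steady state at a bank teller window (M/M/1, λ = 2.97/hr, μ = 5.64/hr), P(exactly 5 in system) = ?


ρ = 2.97/5.64 = 0.5266
P_n = (1−ρ)·ρ^n = (1 − 0.5266)·0.5266^5 = 0.4734·0.040494 = 0.019170

Final: 0.019170


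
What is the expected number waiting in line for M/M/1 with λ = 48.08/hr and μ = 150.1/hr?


ρ = 48.08/150.1 = 0.3203
Lq = ρ²/(1−ρ) = 0.1026/0.6797 = 0.1510

Final: 0.1510


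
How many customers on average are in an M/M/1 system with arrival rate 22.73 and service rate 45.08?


ρ = λ/μ = 22.73/45.08 = 0.5042
L = ρ/(1−ρ) = 0.5042/(1 − 0.5042) = 0.5042/0.4958 = 1.0170

Final: 1.0170


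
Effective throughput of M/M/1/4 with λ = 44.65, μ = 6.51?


ρ = 6.8587; P_K = (1−ρ)ρ^4/(1−ρ^5) = 0.854256
λ_eff = λ(1 − P_K) = 44.65·(1 − 0.854256) = 44.65·0.145744 = 6.5075 /hr

Final: 6.5075 /hr


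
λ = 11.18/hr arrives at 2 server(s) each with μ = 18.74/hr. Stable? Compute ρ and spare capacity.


Total capacity cμ = 2·18.74 = 37.48/hr
ρ = λ/(cμ) = 11.18/37.48 = 0.2983
Stable ⇔ ρ < 1: YES
Spare capacity = cμ − λ = 37.48 − 11.18 = 26.30/hr

Final: ρ = 0.2983; stable; margin = 26.30/hr


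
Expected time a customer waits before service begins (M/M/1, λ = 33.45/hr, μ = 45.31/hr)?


ρ = 33.45/45.31 = 0.7382
Wq = ρ/(μ−λ) = 0.7382/(45.31 − 33.45) = 0.7382/11.86 = 0.06225 hr

Final: 0.06225 hr


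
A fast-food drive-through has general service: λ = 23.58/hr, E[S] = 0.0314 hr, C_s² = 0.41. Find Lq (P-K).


ρ = λ·E[S] = 23.58·0.0314 = 0.7404
Lq = ρ²(1+C_s²)/(2(1−ρ)) = 0.5482·(1+0.41)/(2·0.2596)
= 0.5482·1.4100/0.5192 = 1.48885

Final: 1.48885


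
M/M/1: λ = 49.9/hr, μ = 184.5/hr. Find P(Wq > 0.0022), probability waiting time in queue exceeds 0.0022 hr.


ρ = 49.9/184.5 = 0.2705
P(Wq > t) = ρ·e^{−(μ−λ)t} = 0.2705·e^{−0.2961}
= 0.2705·0.743698 = 0.201141

Final: 0.201141


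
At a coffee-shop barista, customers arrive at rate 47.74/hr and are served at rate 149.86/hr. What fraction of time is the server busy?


ρ = λ/μ = 47.74/149.86 = 0.3186

Final: 0.3186


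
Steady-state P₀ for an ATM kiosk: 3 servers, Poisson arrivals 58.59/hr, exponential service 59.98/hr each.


a = λ/μ = 58.59/59.98 = 0.9768; ρ = a/c = 0.3256
Σ_{k=0}^{2} a^k/k! (terms k=0..2) = 1.00000 + 0.97683 + 0.47709 = 2.45392
Tail: a^3/(3!(1−ρ)) = 0.93208/(6·0.6744) = 0.23035
P₀ = 1/(2.45392 + 0.23035) = 1/2.68427 = 0.372541

Final: 0.372541


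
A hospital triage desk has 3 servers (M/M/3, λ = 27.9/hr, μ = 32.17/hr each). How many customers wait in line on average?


a = λ/μ = 0.8673; ρ = a/3 = 0.2891
P₀ = 0.417314
Lq = P₀·a^c·ρ / (c!·(1−ρ)²) = 0.417314·0.65232·0.2891/(6·0.50539)
= 0.02595

Final: 0.02595


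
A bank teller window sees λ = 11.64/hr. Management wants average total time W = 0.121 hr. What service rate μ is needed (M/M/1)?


W = 1/(μ−λ) ⇒ μ − λ = 1/W = 1/0.121 = 8.2645
μ = λ + 1/W = 11.64 + 8.2645 = 19.9045 per hr

Final: 19.9045 /hr


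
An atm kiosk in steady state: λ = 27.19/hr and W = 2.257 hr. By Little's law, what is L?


L = λW = 27.19·2.257 = 61.3678

Final: 61.3678


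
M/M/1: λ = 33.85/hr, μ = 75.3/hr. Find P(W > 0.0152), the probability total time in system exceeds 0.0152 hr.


W ~ Exponential(μ−λ) for M/M/1.
μ − λ = 75.3 − 33.85 = 41.4500
P(W > t) = e^{−(μ−λ)t} = e^{−0.6300} = 0.532570

Final: 0.532570


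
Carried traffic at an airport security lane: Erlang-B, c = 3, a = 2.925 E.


B(3,2.925) = 0.337076 (Erlang-B)
Carried load = a(1 − B) = 2.925·(1 − 0.337076) = 2.925·0.662924 = 1.9391 E

Final: 1.9391 Erlangs


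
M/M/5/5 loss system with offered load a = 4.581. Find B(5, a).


B(c,a) = (a^c/c!) / Σ_{k=0}^{c} a^k/k!
a^5/5! = 16.812032
Σ terms (k=0..5): 1.00000 + 4.58100 + 10.49278 + 16.02248 + 18.34974 + 16.81203 = 67.258029
B = 16.812032/67.258029 = 0.249963

Final: 0.249963


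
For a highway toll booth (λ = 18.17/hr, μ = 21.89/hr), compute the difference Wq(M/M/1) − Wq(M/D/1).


ρ = 18.17/21.89 = 0.8301
Wq(M/M/1) = ρ/(μ−λ) = 0.8301/3.72 = 0.22313 hr
Wq(M/D/1) = ρ/(2(μ−λ)) = 0.11157 hr
Savings = 0.22313 − 0.11157 = 0.11157 hr

Final: 0.11157 hr


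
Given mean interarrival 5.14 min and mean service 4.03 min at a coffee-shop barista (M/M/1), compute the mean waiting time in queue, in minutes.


λ = 60/5.14 = 11.6732 /hr
μ = 60/4.03 = 14.8883 /hr
ρ = λ/μ = 11.6732/14.8883 = 0.7840
Wq = ρ/(μ−λ) = 0.7840/(14.8883−11.6732) = 0.24386 hr
In minutes: 0.24386·60 = 14.631 min

Final: 14.631 min


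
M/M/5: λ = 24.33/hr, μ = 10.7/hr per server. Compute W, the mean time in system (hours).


a = 2.2738; ρ = 0.4548; P₀ = 0.101407
Lq = P₀·a^c·ρ/(c!(1−ρ)²) = 0.07858
Wq = Lq/λ = 0.07858/24.33 = 0.003230 hr
W = Wq + 1/μ = 0.003230 + 0.09346 = 0.09669 hr

Final: 0.09669 hr


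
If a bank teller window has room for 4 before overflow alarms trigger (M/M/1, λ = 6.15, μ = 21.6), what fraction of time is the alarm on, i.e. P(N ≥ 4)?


ρ = 6.15/21.6 = 0.2847
P(N ≥ n) = ρ^n = 0.2847^4 = 0.006572

Final: 0.006572


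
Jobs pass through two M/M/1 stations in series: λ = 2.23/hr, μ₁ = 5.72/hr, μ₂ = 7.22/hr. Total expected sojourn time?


Each node sees arrival rate λ = 2.23/hr (tandem ⇒ throughput preserved).
W₁ = 1/(μ₁−λ) = 1/(5.72−2.23) = 0.28653 hr
W₂ = 1/(μ₂−λ) = 1/(7.22−2.23) = 0.20040 hr
W_total = W₁ + W₂ = 0.28653 + 0.20040 = 0.48693 hr

Final: 0.48693 hr


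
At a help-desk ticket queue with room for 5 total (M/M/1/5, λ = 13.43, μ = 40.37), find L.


ρ = 13.43/40.37 = 0.3327
L = ρ[1 − (K+1)ρ^K + Kρ^(K+1)] / [(1−ρ)(1−ρ^(K+1))]
Numerator: 0.3327·(1 − 6·0.004075 + 5·0.001356) = 0.326794
Denominator: (0.6673)·(0.998644) = 0.666423
L = 0.326794/0.666423 = 0.4904

Final: 0.4904


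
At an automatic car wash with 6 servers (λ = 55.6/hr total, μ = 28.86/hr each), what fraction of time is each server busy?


ρ = λ/(cμ) = 55.6/(6·28.86) = 55.6/173.16 = 0.3211

Final: 0.3211


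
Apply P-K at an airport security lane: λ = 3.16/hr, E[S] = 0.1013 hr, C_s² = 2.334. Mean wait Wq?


ρ = λ·E[S] = 3.16·0.1013 = 0.3201
E[S²] = E[S]²(1+C_s²) = 0.1013²·(1+2.334) = 0.034212
Wq = λ·E[S²]/(2(1−ρ)) = 3.16·0.034212/(2·0.6799) = 0.07951 hr

Final: 0.07951 hr


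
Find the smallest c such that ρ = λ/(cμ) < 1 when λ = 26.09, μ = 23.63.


Stability requires cμ > λ ⇔ c > λ/μ.
λ/μ = 26.09/23.63 = 1.1041
Minimum integer c = ⌊1.1041⌋ + 1 = 2
Check: 2·23.63 = 47.26 > 26.09, while 1·23.63 = 23.63 ≤ 26.09

Final: 2 servers


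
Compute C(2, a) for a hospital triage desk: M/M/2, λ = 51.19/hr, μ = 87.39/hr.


a = λ/μ = 0.5858; ρ = a/2 = 0.2929
P₀ = 0.546931 (from M/M/c formula)
C(c,a) = [a^c/(c!(1−ρ))]·P₀ = [0.34312/(2·0.7071)]·0.546931
= 0.24262·0.546931 = 0.132696

Final: 0.132696


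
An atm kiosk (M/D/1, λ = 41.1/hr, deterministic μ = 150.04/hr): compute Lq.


ρ = 41.1/150.04 = 0.2739
M/D/1: Lq = ρ²/(2(1−ρ)) = 0.07504/(2·0.7261) = 0.05167

Final: 0.05167


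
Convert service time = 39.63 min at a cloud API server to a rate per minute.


μ = 1/(service time) in consistent units.
1 minute = 1 min, so μ = 1/39.63 = 0.02523 per minute

Final: 0.02523 /min


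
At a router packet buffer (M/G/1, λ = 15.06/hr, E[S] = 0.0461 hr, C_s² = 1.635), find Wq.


ρ = λ·E[S] = 15.06·0.0461 = 0.6943
E[S²] = E[S]²(1+C_s²) = 0.0461²·(1+1.635) = 0.005600
Wq = λ·E[S²]/(2(1−ρ)) = 15.06·0.005600/(2·0.3057) = 0.13792 hr

Final: 0.13792 hr


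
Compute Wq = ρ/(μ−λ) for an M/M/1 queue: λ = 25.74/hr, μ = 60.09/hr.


ρ = 25.74/60.09 = 0.4284
Wq = ρ/(μ−λ) = 0.4284/(60.09 − 25.74) = 0.4284/34.35 = 0.01247 hr

Final: 0.01247 hr


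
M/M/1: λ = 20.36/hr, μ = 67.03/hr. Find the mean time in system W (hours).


W = 1/(μ−λ) = 1/(67.03 − 20.36) = 1/46.67 = 0.02143 hr

Final: 0.02143 hr


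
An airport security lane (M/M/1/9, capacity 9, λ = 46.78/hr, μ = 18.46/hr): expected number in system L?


ρ = 46.78/18.46 = 2.5341
L = ρ[1 − (K+1)ρ^K + Kρ^(K+1)] / [(1−ρ)(1−ρ^(K+1))]
Numerator: 2.5341·(1 − 10·4309.795735 + 9·10921.573374) = 139876.769076
Denominator: (-1.5341)·(-10920.573374) = 16753.555686
L = 139876.769076/16753.555686 = 8.3491

Final: 8.3491


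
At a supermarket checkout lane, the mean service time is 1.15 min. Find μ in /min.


μ = 1/(service time) in consistent units.
1 minute = 1 min, so μ = 1/1.15 = 0.8696 per minute

Final: 0.8696 /min


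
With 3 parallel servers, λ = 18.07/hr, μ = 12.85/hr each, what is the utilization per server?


ρ = λ/(cμ) = 18.07/(3·12.85) = 18.07/38.55 = 0.4687

Final: 0.4687


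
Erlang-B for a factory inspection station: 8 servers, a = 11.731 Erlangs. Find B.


B(c,a) = (a^c/c!) / Σ_{k=0}^{c} a^k/k!
a^8/8! = 8895.282700
Σ terms (k=0..8): 1.00000 + 11.73100 + 68.80818 + 269.06292 + 789.09428 + 1851.37301 + 3619.74279 + 6066.17182 + 8895.28270 = 21572.266708
B = 8895.282700/21572.266708 = 0.412348

Final: 0.412348


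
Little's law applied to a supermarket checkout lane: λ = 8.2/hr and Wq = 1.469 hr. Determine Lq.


Lq = λWq = 8.2·1.469 = 12.0458

Final: 12.0458


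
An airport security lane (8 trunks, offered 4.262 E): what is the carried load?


B(8,4.262) = 0.039242 (Erlang-B)
Carried load = a(1 − B) = 4.262·(1 − 0.039242) = 4.262·0.960758 = 4.0947 E

Final: 4.0947 Erlangs


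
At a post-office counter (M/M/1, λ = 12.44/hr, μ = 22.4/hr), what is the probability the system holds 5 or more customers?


ρ = 12.44/22.4 = 0.5554
P(N ≥ n) = ρ^n = 0.5554^5 = 0.052828

Final: 0.052828


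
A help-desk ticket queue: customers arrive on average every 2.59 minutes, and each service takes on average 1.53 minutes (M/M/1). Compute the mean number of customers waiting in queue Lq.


λ = 60/2.59 = 23.1660 /hr
μ = 60/1.53 = 39.2157 /hr
ρ = λ/μ = 23.1660/39.2157 = 0.5907
Lq = ρ²/(1−ρ) = 0.3490/0.4093 = 0.8527

Final: 0.8527


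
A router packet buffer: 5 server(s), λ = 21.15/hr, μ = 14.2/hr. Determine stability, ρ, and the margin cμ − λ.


Total capacity cμ = 5·14.2 = 71.00/hr
ρ = λ/(cμ) = 21.15/71.00 = 0.2979
Stable ⇔ ρ < 1: YES
Spare capacity = cμ − λ = 71.00 − 21.15 = 49.85/hr

Final: ρ = 0.2979; stable; margin = 49.85/hr


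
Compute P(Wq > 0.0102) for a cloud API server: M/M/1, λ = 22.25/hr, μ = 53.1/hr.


ρ = 22.25/53.1 = 0.4190
P(Wq > t) = ρ·e^{−(μ−λ)t} = 0.4190·e^{−0.3147}
= 0.4190·0.730030 = 0.305898

Final: 0.305898


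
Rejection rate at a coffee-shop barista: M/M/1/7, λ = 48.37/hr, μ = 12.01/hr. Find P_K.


ρ = λ/μ = 48.37/12.01 = 4.0275
P_K = (1−ρ)ρ^K/(1−ρ^(K+1)) = (-3.0275·17188.245967)/(1 − 69225.267064)
= -52037.021097/-69224.267064 = 0.751716

Final: 0.751716


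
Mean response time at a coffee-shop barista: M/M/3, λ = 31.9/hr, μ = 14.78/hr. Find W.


a = 2.1583; ρ = 0.7194; P₀ = 0.087258
Lq = P₀·a^c·ρ/(c!(1−ρ)²) = 1.33644
Wq = Lq/λ = 1.33644/31.9 = 0.04189 hr
W = Wq + 1/μ = 0.04189 + 0.06766 = 0.10955 hr

Final: 0.10955 hr


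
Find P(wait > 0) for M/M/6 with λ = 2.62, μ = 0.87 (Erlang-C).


a = λ/μ = 3.0115; ρ = a/6 = 0.5019
P₀ = 0.048382 (from M/M/c formula)
C(c,a) = [a^c/(c!(1−ρ))]·P₀ = [745.91997/(720·0.4981)]·0.048382
= 2.07997·0.048382 = 0.100632

Final: 0.100632


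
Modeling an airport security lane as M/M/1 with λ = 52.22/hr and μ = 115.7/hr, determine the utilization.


ρ = λ/μ = 52.22/115.7 = 0.4513

Final: 0.4513


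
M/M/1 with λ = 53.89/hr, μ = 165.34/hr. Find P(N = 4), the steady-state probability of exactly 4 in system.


ρ = 53.89/165.34 = 0.3259
P_n = (1−ρ)·ρ^n = (1 − 0.3259)·0.3259^4 = 0.6741·0.011286 = 0.007607

Final: 0.007607


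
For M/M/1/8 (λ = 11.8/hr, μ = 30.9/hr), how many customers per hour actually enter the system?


ρ = 0.3819; P_K = (1−ρ)ρ^8/(1−ρ^9) = 0.0002796
λ_eff = λ(1 − P_K) = 11.8·(1 − 0.0002796) = 11.8·0.999720 = 11.7967 /hr

Final: 11.7967 /hr


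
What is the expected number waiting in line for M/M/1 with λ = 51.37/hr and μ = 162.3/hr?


ρ = 51.37/162.3 = 0.3165
Lq = ρ²/(1−ρ) = 0.1002/0.6835 = 0.1466

Final: 0.1466


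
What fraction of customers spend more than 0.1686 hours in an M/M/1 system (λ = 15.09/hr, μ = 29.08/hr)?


W ~ Exponential(μ−λ) for M/M/1.
μ − λ = 29.08 − 15.09 = 13.9900
P(W > t) = e^{−(μ−λ)t} = e^{−2.3587} = 0.094542

Final: 0.094542


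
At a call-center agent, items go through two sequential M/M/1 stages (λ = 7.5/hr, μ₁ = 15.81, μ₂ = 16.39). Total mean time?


Each node sees arrival rate λ = 7.5/hr (tandem ⇒ throughput preserved).
W₁ = 1/(μ₁−λ) = 1/(15.81−7.5) = 0.12034 hr
W₂ = 1/(μ₂−λ) = 1/(16.39−7.5) = 0.11249 hr
W_total = W₁ + W₂ = 0.12034 + 0.11249 = 0.23282 hr

Final: 0.23282 hr


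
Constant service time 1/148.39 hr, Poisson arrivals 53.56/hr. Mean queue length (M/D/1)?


ρ = 53.56/148.39 = 0.3609
M/D/1: Lq = ρ²/(2(1−ρ)) = 0.1303/(2·0.6391) = 0.10193

Final: 0.10193


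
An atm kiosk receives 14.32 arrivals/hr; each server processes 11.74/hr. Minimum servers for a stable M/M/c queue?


Stability requires cμ > λ ⇔ c > λ/μ.
λ/μ = 14.32/11.74 = 1.2198
Minimum integer c = ⌊1.2198⌋ + 1 = 2
Check: 2·11.74 = 23.48 > 14.32, while 1·11.74 = 11.74 ≤ 14.32

Final: 2 servers


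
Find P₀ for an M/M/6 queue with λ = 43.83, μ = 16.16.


a = λ/μ = 43.83/16.16 = 2.7123; ρ = a/c = 0.4520
Σ_{k=0}^{5} a^k/k! (terms k=0..5) = 1.00000 + 2.71225 + 3.67816 + 3.32536 + 2.25481 + 1.22312 = 14.19370
Tail: a^6/(6!(1−ρ)) = 398.08947/(720·0.5480) = 1.00902
P₀ = 1/(14.19370 + 1.00902) = 1/15.20272 = 0.065778

Final: 0.065778


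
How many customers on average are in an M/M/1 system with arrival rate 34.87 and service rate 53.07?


ρ = λ/μ = 34.87/53.07 = 0.6571
L = ρ/(1−ρ) = 0.6571/(1 − 0.6571) = 0.6571/0.3429 = 1.9159

Final: 1.9159


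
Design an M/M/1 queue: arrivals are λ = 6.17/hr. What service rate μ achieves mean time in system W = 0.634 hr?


W = 1/(μ−λ) ⇒ μ − λ = 1/W = 1/0.634 = 1.5773
μ = λ + 1/W = 6.17 + 1.5773 = 7.7473 per hr

Final: 7.7473 /hr


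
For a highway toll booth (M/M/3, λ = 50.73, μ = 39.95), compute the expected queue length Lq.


a = λ/μ = 1.2698; ρ = a/3 = 0.4233
P₀ = 0.272642
Lq = P₀·a^c·ρ / (c!·(1−ρ)²) = 0.272642·2.04760·0.4233/(6·0.33261)
= 0.11841

Final: 0.11841


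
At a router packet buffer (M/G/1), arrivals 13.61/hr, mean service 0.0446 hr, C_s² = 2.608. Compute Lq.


ρ = λ·E[S] = 13.61·0.0446 = 0.6070
Lq = ρ²(1+C_s²)/(2(1−ρ)) = 0.3685·(1+2.608)/(2·0.3930)
= 0.3685·3.6080/0.7860 = 1.69136

Final: 1.69136


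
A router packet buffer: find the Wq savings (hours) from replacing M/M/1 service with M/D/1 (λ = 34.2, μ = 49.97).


ρ = 34.2/49.97 = 0.6844
Wq(M/M/1) = ρ/(μ−λ) = 0.6844/15.77 = 0.04340 hr
Wq(M/D/1) = ρ/(2(μ−λ)) = 0.02170 hr
Savings = 0.04340 − 0.02170 = 0.02170 hr

Final: 0.02170 hr


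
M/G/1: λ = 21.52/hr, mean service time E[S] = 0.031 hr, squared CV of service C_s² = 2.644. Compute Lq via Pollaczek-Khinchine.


ρ = λ·E[S] = 21.52·0.031 = 0.6671
Lq = ρ²(1+C_s²)/(2(1−ρ)) = 0.4450·(1+2.644)/(2·0.3329)
= 0.4450·3.6440/0.6658 = 2.43595

Final: 2.43595


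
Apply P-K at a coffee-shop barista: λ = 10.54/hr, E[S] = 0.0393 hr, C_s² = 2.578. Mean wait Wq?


ρ = λ·E[S] = 10.54·0.0393 = 0.4142
E[S²] = E[S]²(1+C_s²) = 0.0393²·(1+2.578) = 0.005526
Wq = λ·E[S²]/(2(1−ρ)) = 10.54·0.005526/(2·0.5858) = 0.04972 hr

Final: 0.04972 hr


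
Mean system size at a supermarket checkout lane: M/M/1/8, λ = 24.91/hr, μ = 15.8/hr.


ρ = 24.91/15.8 = 1.5766
L = ρ[1 − (K+1)ρ^K + Kρ^(K+1)] / [(1−ρ)(1−ρ^(K+1))]
Numerator: 1.5766·(1 − 9·38.170964 + 8·60.179665) = 218.985144
Denominator: (-0.5766)·(-59.179665) = 34.121946
L = 218.985144/34.121946 = 6.4177

Final: 6.4177


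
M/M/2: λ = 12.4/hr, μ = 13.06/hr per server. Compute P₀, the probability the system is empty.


a = λ/μ = 12.4/13.06 = 0.9495; ρ = a/c = 0.4747
Σ_{k=0}^{1} a^k/k! (terms k=0..1) = 1.00000 + 0.94946 = 1.94946
Tail: a^2/(2!(1−ρ)) = 0.90148/(2·0.5253) = 0.85812
P₀ = 1/(1.94946 + 0.85812) = 1/2.80758 = 0.356179

Final: 0.356179


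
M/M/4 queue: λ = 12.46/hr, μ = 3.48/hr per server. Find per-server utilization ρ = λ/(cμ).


ρ = λ/(cμ) = 12.46/(4·3.48) = 12.46/13.92 = 0.8951

Final: 0.8951


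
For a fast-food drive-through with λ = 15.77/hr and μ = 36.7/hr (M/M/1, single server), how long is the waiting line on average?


ρ = 15.77/36.7 = 0.4297
Lq = ρ²/(1−ρ) = 0.1846/0.5703 = 0.3238

Final: 0.3238


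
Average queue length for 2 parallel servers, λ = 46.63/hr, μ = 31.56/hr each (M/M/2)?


a = λ/μ = 1.4775; ρ = a/2 = 0.7388
P₀ = 0.150251
Lq = P₀·a^c·ρ / (c!·(1−ρ)²) = 0.150251·2.18302·0.7388/(2·0.06825)
= 1.77515

Final: 1.77515


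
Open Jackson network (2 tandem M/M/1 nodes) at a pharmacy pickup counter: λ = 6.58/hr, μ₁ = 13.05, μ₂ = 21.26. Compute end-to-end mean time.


Each node sees arrival rate λ = 6.58/hr (tandem ⇒ throughput preserved).
W₁ = 1/(μ₁−λ) = 1/(13.05−6.58) = 0.15456 hr
W₂ = 1/(μ₂−λ) = 1/(21.26−6.58) = 0.06812 hr
W_total = W₁ + W₂ = 0.15456 + 0.06812 = 0.22268 hr

Final: 0.22268 hr


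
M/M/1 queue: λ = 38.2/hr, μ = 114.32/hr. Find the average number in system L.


ρ = λ/μ = 38.2/114.32 = 0.3341
L = ρ/(1−ρ) = 0.3341/(1 − 0.3341) = 0.3341/0.6659 = 0.5018

Final: 0.5018


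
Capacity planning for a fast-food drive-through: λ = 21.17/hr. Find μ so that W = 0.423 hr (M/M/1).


W = 1/(μ−λ) ⇒ μ − λ = 1/W = 1/0.423 = 2.3641
μ = λ + 1/W = 21.17 + 2.3641 = 23.5341 per hr

Final: 23.5341 /hr


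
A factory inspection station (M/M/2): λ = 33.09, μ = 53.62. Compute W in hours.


a = 0.6171; ρ = 0.3086; P₀ = 0.528397
Lq = P₀·a^c·ρ/(c!(1−ρ)²) = 0.06494
Wq = Lq/λ = 0.06494/33.09 = 0.001962 hr
W = Wq + 1/μ = 0.001962 + 0.01865 = 0.02061 hr

Final: 0.02061 hr


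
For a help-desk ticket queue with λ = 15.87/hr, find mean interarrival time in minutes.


Mean interarrival time = 1/λ = 1/15.87 hour = 0.06301 hour
In minutes: 0.06301 × 60 = 3.7807 min

Final: 3.7807 min


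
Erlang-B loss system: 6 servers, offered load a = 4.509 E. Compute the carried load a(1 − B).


B(6,4.509) = 0.154843 (Erlang-B)
Carried load = a(1 − B) = 4.509·(1 − 0.154843) = 4.509·0.845157 = 3.8108 E

Final: 3.8108 Erlangs


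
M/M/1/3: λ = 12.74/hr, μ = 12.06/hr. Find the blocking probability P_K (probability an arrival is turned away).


ρ = λ/μ = 12.74/12.06 = 1.0564
P_K = (1−ρ)ρ^K/(1−ρ^(K+1)) = (-0.05638·1.178871)/(1 − 1.245342)
= -0.066470/-0.245342 = 0.270930

Final: 0.270930


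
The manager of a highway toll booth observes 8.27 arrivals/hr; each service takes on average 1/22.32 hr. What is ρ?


ρ = λ/μ = 8.27/22.32 = 0.3705

Final: 0.3705


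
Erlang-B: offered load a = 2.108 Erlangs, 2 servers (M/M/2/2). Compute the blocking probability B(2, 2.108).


B(c,a) = (a^c/c!) / Σ_{k=0}^{c} a^k/k!
a^2/2! = 2.221832
Σ terms (k=0..2): 1.00000 + 2.10800 + 2.22183 = 5.329832
B = 2.221832/5.329832 = 0.416867

Final: 0.416867


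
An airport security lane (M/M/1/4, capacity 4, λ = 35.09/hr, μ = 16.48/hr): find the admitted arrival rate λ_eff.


ρ = 2.1292; P_K = (1−ρ)ρ^4/(1−ρ^5) = 0.542752
λ_eff = λ(1 − P_K) = 35.09·(1 − 0.542752) = 35.09·0.457248 = 16.0448 /hr

Final: 16.0448 /hr


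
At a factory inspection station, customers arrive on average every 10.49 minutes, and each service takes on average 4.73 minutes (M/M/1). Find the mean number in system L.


λ = 60/10.49 = 5.7197 /hr
μ = 60/4.73 = 12.6850 /hr
ρ = λ/μ = 5.7197/12.6850 = 0.4509
L = ρ/(1−ρ) = 0.4509/0.5491 = 0.8212

Final: 0.8212


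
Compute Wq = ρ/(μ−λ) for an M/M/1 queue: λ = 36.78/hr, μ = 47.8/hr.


ρ = 36.78/47.8 = 0.7695
Wq = ρ/(μ−λ) = 0.7695/(47.8 − 36.78) = 0.7695/11.02 = 0.06982 hr

Final: 0.06982 hr


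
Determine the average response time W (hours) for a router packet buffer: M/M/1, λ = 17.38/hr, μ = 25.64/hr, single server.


W = 1/(μ−λ) = 1/(25.64 − 17.38) = 1/8.26 = 0.1211 hr

Final: 0.1211 hr


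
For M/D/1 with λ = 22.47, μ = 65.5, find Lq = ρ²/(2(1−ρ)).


ρ = 22.47/65.5 = 0.3431
M/D/1: Lq = ρ²/(2(1−ρ)) = 0.1177/(2·0.6569) = 0.08957

Final: 0.08957


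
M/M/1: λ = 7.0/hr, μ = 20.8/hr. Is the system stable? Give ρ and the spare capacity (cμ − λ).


Total capacity cμ = 1·20.8 = 20.80/hr
ρ = λ/(cμ) = 7.0/20.80 = 0.3365
Stable ⇔ ρ < 1: YES
Spare capacity = cμ − λ = 20.80 − 7.0 = 13.80/hr

Final: ρ = 0.3365; stable; margin = 13.80/hr


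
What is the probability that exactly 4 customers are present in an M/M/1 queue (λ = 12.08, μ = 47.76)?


ρ = 12.08/47.76 = 0.2529
P_n = (1−ρ)·ρ^n = (1 − 0.2529)·0.2529^4 = 0.7471·0.004093 = 0.003058

Final: 0.003058


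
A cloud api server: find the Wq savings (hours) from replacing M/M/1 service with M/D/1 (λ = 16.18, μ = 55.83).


ρ = 16.18/55.83 = 0.2898
Wq(M/M/1) = ρ/(μ−λ) = 0.2898/39.65 = 0.007309 hr
Wq(M/D/1) = ρ/(2(μ−λ)) = 0.003655 hr
Savings = 0.007309 − 0.003655 = 0.003655 hr

Final: 0.003655 hr


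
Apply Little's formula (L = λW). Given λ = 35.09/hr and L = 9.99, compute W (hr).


W = L/λ = 9.99/35.09 = 0.2847 hr

Final: 0.2847 hr


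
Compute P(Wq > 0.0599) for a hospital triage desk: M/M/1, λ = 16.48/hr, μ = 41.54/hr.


ρ = 16.48/41.54 = 0.3967
P(Wq > t) = ρ·e^{−(μ−λ)t} = 0.3967·e^{−1.5011}
= 0.3967·0.222886 = 0.088425

Final: 0.088425


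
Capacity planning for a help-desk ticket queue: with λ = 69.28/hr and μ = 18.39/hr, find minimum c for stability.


Stability requires cμ > λ ⇔ c > λ/μ.
λ/μ = 69.28/18.39 = 3.7673
Minimum integer c = ⌊3.7673⌋ + 1 = 4
Check: 4·18.39 = 73.56 > 69.28, while 3·18.39 = 55.17 ≤ 69.28

Final: 4 servers


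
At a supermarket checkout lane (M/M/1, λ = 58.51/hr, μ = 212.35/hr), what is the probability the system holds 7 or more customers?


ρ = 58.51/212.35 = 0.2755
P(N ≥ n) = ρ^n = 0.2755^7 = 0.0001206

Final: 0.0001206


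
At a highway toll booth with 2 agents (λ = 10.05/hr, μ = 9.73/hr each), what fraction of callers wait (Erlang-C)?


a = λ/μ = 1.0329; ρ = a/2 = 0.5164
P₀ = 0.318875 (from M/M/c formula)
C(c,a) = [a^c/(c!(1−ρ))]·P₀ = [1.06686/(2·0.4836)]·0.318875
= 1.10314·0.318875 = 0.351763

Final: 0.351763


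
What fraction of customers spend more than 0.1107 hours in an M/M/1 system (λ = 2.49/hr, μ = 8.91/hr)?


W ~ Exponential(μ−λ) for M/M/1.
μ − λ = 8.91 − 2.49 = 6.4200
P(W > t) = e^{−(μ−λ)t} = e^{−0.7107} = 0.491303

Final: 0.491303


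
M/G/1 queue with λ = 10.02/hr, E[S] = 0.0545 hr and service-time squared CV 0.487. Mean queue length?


ρ = λ·E[S] = 10.02·0.0545 = 0.5461
Lq = ρ²(1+C_s²)/(2(1−ρ)) = 0.2982·(1+0.487)/(2·0.4539)
= 0.2982·1.4870/0.9078 = 0.48847

Final: 0.48847


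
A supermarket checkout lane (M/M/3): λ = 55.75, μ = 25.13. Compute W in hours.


a = 2.2185; ρ = 0.7395; P₀ = 0.078961
Lq = P₀·a^c·ρ/(c!(1−ρ)²) = 1.56565
Wq = Lq/λ = 1.56565/55.75 = 0.02808 hr
W = Wq + 1/μ = 0.02808 + 0.03979 = 0.06788 hr

Final: 0.06788 hr


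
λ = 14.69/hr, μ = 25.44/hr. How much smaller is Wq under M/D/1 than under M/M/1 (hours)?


ρ = 14.69/25.44 = 0.5774
Wq(M/M/1) = ρ/(μ−λ) = 0.5774/10.75 = 0.05372 hr
Wq(M/D/1) = ρ/(2(μ−λ)) = 0.02686 hr
Savings = 0.05372 − 0.02686 = 0.02686 hr

Final: 0.02686 hr


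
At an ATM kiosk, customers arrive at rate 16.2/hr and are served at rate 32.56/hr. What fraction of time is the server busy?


ρ = λ/μ = 16.2/32.56 = 0.4975

Final: 0.4975


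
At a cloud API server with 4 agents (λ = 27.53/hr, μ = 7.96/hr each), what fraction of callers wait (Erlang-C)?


a = λ/μ = 3.4585; ρ = a/4 = 0.8646
P₀ = 0.016293 (from M/M/c formula)
C(c,a) = [a^c/(c!(1−ρ))]·P₀ = [143.07791/(24·0.1354)]·0.016293
= 44.04099·0.016293 = 0.717570

Final: 0.717570


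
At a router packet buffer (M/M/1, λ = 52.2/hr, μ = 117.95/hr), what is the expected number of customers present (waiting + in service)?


ρ = λ/μ = 52.2/117.95 = 0.4426
L = ρ/(1−ρ) = 0.4426/(1 − 0.4426) = 0.4426/0.5574 = 0.7939

Final: 0.7939


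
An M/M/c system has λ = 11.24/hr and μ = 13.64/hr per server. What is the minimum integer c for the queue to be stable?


Stability requires cμ > λ ⇔ c > λ/μ.
λ/μ = 11.24/13.64 = 0.8240
Minimum integer c = ⌊0.8240⌋ + 1 = 1
Check: 1·13.64 = 13.64 > 11.24, while 0·13.64 = 0.00 ≤ 11.24

Final: 1 servers
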